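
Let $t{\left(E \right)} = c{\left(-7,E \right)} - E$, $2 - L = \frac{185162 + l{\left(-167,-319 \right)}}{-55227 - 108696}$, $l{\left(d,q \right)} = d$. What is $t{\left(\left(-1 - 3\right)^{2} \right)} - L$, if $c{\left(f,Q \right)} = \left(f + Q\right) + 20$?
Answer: $\frac{539386}{54641} \approx 9.8714$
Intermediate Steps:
$c{\left(f,Q \right)} = 20 + Q + f$ ($c{\left(f,Q \right)} = \left(Q + f\right) + 20 = 20 + Q + f$)
$L = \frac{170947}{54641}$ ($L = 2 - \frac{185162 - 167}{-55227 - 108696} = 2 - \frac{184995}{-163923} = 2 - 184995 \left(- \frac{1}{163923}\right) = 2 - - \frac{61665}{54641} = 2 + \frac{61665}{54641} = \frac{170947}{54641} \approx 3.1285$)
$t{\left(E \right)} = 13$ ($t{\left(E \right)} = \left(20 + E - 7\right) - E = \left(13 + E\right) - E = 13$)
$t{\left(\left(-1 - 3\right)^{2} \right)} - L = 13 - \frac{170947}{54641} = \frac{539386}{54641}$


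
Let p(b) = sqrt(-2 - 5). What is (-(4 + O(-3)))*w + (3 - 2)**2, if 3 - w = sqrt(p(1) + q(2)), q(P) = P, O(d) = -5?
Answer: 4 - sqrt(2 + I*sqrt(7)) ≈ 2.3696 - 0.81136*I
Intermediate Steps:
p(b) = I*sqrt(7) (p(b) = sqrt(-7) = I*sqrt(7))
w = 3 - sqrt(2 + I*sqrt(7)) (w = 3 - sqrt(I*sqrt(7) + 2) = 3 - sqrt(2 + I*sqrt(7)) ≈ 1.3696 - 0.81136*I)
(-(4 + O(-3)))*w + (3 - 2)**2 = (-(4 - 5))*(3 - sqrt(2 + I*sqrt(7))) + (3 - 2)**2 = (-1*(-1))*(3 - sqrt(2 + I*sqrt(7))) + 1**2 = 1*(3 - sqrt(2 + I*sqrt(7))) + 1 = (3 - sqrt(2 + I*sqrt(7))) + 1 = 4 - sqrt(2 + I*sqrt(7))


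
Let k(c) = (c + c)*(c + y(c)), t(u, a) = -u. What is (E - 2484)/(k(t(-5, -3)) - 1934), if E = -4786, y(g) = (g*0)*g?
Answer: 3635/942 ≈ 3.8588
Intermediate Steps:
y(g) = 0 (y(g) = 0*g = 0)
k(c) = 2*c² (k(c) = (c + c)*(c + 0) = (2*c)*c = 2*c²)
(E - 2484)/(k(t(-5, -3)) - 1934) = (-4786 - 2484)/(2*(-1*(-5))² - 1934) = -7270/(2*5² - 1934) = -7270/(2*25 - 1934) = -7270/(50 - 1934) = -7270/(-1884) = -7270*(-1/1884) = 3635/942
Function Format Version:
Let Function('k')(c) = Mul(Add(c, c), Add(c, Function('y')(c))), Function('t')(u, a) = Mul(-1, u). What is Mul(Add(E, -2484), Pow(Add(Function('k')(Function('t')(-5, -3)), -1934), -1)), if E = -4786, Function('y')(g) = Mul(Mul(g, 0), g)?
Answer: Rational(3635, 942) ≈ 3.8588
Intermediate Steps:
Function('y')(g) = 0 (Function('y')(g) = Mul(0, g) = 0)
Function('k')(c) = Mul(2, Pow(c, 2)) (Function('k')(c) = Mul(Add(c, c), Add(c, 0)) = Mul(Mul(2, c), c) = Mul(2, Pow(c, 2)))
Mul(Add(E, -2484), Pow(Add(Function('k')(Function('t')(-5, -3)), -1934), -1)) = Mul(Add(-4786, -2484), Pow(Add(Mul(2, Pow(Mul(-1, -5), 2)), -1934), -1)) = Mul(-7270, Pow(Add(Mul(2, Pow(5, 2)), -1934), -1)) = Mul(-7270, Pow(Add(Mul(2, 25), -1934), -1)) = Mul(-7270, Pow(Add(50, -1934), -1)) = Mul(-7270, Pow(-1884, -1)) = Mul(-7270, Rational(-1, 1884)) = Rational(3635, 942)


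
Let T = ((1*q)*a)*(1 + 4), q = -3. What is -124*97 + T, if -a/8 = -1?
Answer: -12148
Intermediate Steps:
a = 8 (a = -8*(-1) = 8)
T = -120 (T = ((1*(-3))*8)*(1 + 4) = -3*8*5 = -24*5 = -120)
-124*97 + T = -124*97 - 120 = -12028 - 120 = -12148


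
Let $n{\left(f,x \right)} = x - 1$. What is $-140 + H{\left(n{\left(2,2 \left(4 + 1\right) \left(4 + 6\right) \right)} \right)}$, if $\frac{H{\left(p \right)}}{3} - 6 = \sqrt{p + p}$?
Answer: $-122 + 9 \sqrt{22} \approx -79.786$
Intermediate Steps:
$n{\left(f,x \right)} = -1 + x$
$H{\left(p \right)} = 18 + 3 \sqrt{2} \sqrt{p}$ ($H{\left(p \right)} = 18 + 3 \sqrt{p + p} = 18 + 3 \sqrt{2 p} = 18 + 3 \sqrt{2} \sqrt{p}$)
$-140 + H{\left(n{\left(2,2 \left(4 + 1\right) \left(4 + 6\right) \right)} \right)} = -140 + \left(18 + 3 \sqrt{2} \sqrt{-1 + 2 \left(4 + 1\right) \left(4 + 6\right)}\right) = -140 + \left(18 + 3 \sqrt{2} \sqrt{-1 + 2 \cdot 5 \cdot 10}\right) = -140 + \left(18 + 3 \sqrt{2} \sqrt{-1 + 2 \cdot 50}\right) = -140 + \left(18 + 3 \sqrt{2} \sqrt{-1 + 100}\right) = -140 + \left(18 + 3 \sqrt{2} \sqrt{99}\right) = -140 + \left(18 + 3 \sqrt{2} \cdot 3 \sqrt{11}\right) = -140 + \left(18 + 9 \sqrt{22}\right) = -122 + 9 \sqrt{22}$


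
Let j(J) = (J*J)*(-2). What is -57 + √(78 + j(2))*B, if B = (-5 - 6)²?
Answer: -57 + 121*√70 ≈ 955.36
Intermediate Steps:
j(J) = -2*J² (j(J) = J²*(-2) = -2*J²)
B = 121 (B = (-11)² = 121)
-57 + √(78 + j(2))*B = -57 + √(78 - 2*2²)*121 = -57 + √(78 - 2*4)*121 = -57 + √(78 - 8)*121 = -57 + √70*121 = -57 + 121*√70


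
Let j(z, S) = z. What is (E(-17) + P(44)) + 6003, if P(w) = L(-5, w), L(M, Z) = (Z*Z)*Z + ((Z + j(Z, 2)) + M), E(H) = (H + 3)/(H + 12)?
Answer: 456364/5 ≈ 91273.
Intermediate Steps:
E(H) = (3 + H)/(12 + H)
L(M, Z) = M + Z**3 + 2*Z (L(M, Z) = (Z*Z)*Z + ((Z + Z) + M) = Z**2*Z + (2*Z + M) = Z**3 + (M + 2*Z) = M + Z**3 + 2*Z)
P(w) = -5 + w**3 + 2*w
(E(-17) + P(44)) + 6003 = ((3 - 17)/(12 - 17) + (-5 + 44**3 + 2*44)) + 6003 = (-14/(-5) + (-5 + 85184 + 88)) + 6003 = (-1/5*(-14) + 85267) + 6003 = (14/5 + 85267) + 6003 = 426349/5 + 6003 = 456364/5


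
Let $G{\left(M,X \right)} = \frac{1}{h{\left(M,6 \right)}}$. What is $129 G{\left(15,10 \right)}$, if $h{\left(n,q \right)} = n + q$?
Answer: $\frac{43}{7} \approx 6.1429$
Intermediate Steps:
$G{\left(M,X \right)} = \frac{1}{6 + M}$ ($G{\left(M,X \right)} = \frac{1}{M + 6} = \frac{1}{6 + M}$)
$129 G{\left(15,10 \right)} = \frac{129}{6 + 15} = \frac{129}{21} = 129 \cdot \frac{1}{21} = \frac{43}{7}$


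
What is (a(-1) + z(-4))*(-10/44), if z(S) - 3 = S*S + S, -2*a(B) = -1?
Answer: -155/44 ≈ -3.5227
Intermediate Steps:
a(B) = ½ (a(B) = -½*(-1) = ½)
z(S) = 3 + S + S² (z(S) = 3 + (S*S + S) = 3 + (S² + S) = 3 + (S + S²) = 3 + S + S²)
(a(-1) + z(-4))*(-10/44) = (½ + (3 - 4 + (-4)²))*(-10/44) = (½ + (3 - 4 + 16))*(-10*1/44) = (½ + 15)*(-5/22) = (31/2)*(-5/22) = -155/44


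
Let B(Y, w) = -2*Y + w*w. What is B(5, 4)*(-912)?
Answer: -5472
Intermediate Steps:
B(Y, w) = w² - 2*Y (B(Y, w) = -2*Y + w² = w² - 2*Y)
B(5, 4)*(-912) = (4² - 2*5)*(-912) = (16 - 10)*(-912) = 6*(-912) = -5472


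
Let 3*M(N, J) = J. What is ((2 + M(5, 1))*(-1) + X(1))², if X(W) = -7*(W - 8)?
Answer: 19600/9 ≈ 2177.8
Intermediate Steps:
X(W) = 56 - 7*W (X(W) = -7*(-8 + W) = 56 - 7*W)
M(N, J) = J/3
((2 + M(5, 1))*(-1) + X(1))² = ((2 + (⅓)*1)*(-1) + (56 - 7*1))² = ((2 + ⅓)*(-1) + (56 - 7))² = ((7/3)*(-1) + 49)² = (-7/3 + 49)² = (140/3)² = 19600/9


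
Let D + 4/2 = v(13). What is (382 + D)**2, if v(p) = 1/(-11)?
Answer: 17464041/121 ≈ 1.4433e+5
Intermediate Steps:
v(p) = -1/11
D = -23/11 (D = -2 - 1/11 = -23/11 ≈ -2.0909)
(382 + D)**2 = (382 - 23/11)**2 = (4179/11)**2 = 17464041/121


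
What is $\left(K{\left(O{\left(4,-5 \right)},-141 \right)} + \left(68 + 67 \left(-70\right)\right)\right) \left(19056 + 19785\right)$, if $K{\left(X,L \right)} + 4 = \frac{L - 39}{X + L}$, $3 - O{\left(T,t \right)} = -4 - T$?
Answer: $- \frac{2335120920}{13} \approx -1.7962 \cdot 10^{8}$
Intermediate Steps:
$O{\left(T,t \right)} = 7 + T$ ($O{\left(T,t \right)} = 3 - \left(-4 - T\right) = 3 + \left(4 + T\right) = 7 + T$)
$K{\left(X,L \right)} = -4 + \frac{-39 + L}{L + X}$ ($K{\left(X,L \right)} = -4 + \frac{L - 39}{X + L} = -4 + \frac{-39 + L}{L + X}$)
$\left(K{\left(O{\left(4,-5 \right)},-141 \right)} + \left(68 + 67 \left(-70\right)\right)\right) \left(19056 + 19785\right) = \left(\frac{-39 - 4 \left(7 + 4\right) - -423}{-141 + \left(7 + 4\right)} + \left(68 + 67 \left(-70\right)\right)\right) \left(19056 + 19785\right) = \left(\frac{-39 - 44 + 423}{-141 + 11} + \left(68 - 4690\right)\right) 38841 = \left(\frac{-39 - 44 + 423}{-130} - 4622\right) 38841 = \left(\left(- \frac{1}{130}\right) 340 - 4622\right) 38841 = \left(- \frac{34}{13} - 4622\right) 38841 = \left(- \frac{60120}{13}\right) 38841 = - \frac{2335120920}{13}$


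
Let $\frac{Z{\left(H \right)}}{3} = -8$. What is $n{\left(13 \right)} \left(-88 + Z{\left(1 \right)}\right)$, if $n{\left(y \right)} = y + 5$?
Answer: $-2016$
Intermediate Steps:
$Z{\left(H \right)} = -24$ ($Z{\left(H \right)} = 3 \left(-8\right) = -24$)
$n{\left(y \right)} = 5 + y$
$n{\left(13 \right)} \left(-88 + Z{\left(1 \right)}\right) = \left(5 + 13\right) \left(-88 - 24\right) = 18 \left(-112\right) = -2016$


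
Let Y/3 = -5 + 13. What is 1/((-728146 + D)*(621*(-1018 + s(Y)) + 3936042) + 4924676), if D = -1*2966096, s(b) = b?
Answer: -1/12260327209180 ≈ -8.1564e-14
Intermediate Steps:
Y = 24 (Y = 3*(-5 + 13) = 3*8 = 24)
D = -2966096
1/((-728146 + D)*(621*(-1018 + s(Y)) + 3936042) + 4924676) = 1/((-728146 - 2966096)*(621*(-1018 + 24) + 3936042) + 4924676) = 1/(-3694242*(621*(-994) + 3936042) + 4924676) = 1/(-3694242*(-617274 + 3936042) + 4924676) = 1/(-3694242*3318768 + 4924676) = 1/(-12260332133856 + 4924676) = 1/(-12260327209180) = -1/12260327209180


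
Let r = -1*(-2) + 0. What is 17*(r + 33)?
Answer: 595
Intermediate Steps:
r = 2 (r = 2 + 0 = 2)
17*(r + 33) = 17*(2 + 33) = 17*35 = 595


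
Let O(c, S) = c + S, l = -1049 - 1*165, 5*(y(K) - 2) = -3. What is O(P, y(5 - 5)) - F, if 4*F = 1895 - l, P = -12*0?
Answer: -15517/20 ≈ -775.85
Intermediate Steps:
y(K) = 7/5 (y(K) = 2 + (1/5)*(-3) = 2 - 3/5 = 7/5)
l = -1214 (l = -1049 - 165 = -1214)
P = 0
O(c, S) = S + c
F = 3109/4 (F = (1895 - 1*(-1214))/4 = (1895 + 1214)/4 = (1/4)*3109 = 3109/4 ≈ 777.25)
O(P, y(5 - 5)) - F = (7/5 + 0) - 1*3109/4 = 7/5 - 3109/4 = -15517/20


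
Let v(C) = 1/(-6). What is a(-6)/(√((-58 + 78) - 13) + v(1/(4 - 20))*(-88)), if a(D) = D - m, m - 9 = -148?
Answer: 17556/1873 - 1197*√7/1873 ≈ 7.6824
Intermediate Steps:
m = -139 (m = 9 - 148 = -139)
a(D) = 139 + D (a(D) = D - 1*(-139) = D + 139 = 139 + D)
v(C) = -⅙
a(-6)/(√((-58 + 78) - 13) + v(1/(4 - 20))*(-88)) = (139 - 6)/(√((-58 + 78) - 13) - ⅙*(-88)) = 133/(√(20 - 13) + 44/3) = 133/(√7 + 44/3) = 133/(44/3 + √7)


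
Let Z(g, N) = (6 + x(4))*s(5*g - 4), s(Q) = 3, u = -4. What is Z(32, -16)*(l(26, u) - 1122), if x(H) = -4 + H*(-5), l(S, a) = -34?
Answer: 62424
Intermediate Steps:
x(H) = -4 - 5*H
Z(g, N) = -54 (Z(g, N) = (6 + (-4 - 5*4))*3 = (6 + (-4 - 20))*3 = (6 - 24)*3 = -18*3 = -54)
Z(32, -16)*(l(26, u) - 1122) = -54*(-34 - 1122) = -54*(-1156) = 62424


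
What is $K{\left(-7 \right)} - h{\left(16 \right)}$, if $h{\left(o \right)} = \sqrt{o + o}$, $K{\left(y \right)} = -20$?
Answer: $-20 - 4 \sqrt{2} \approx -25.657$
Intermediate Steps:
$h{\left(o \right)} = \sqrt{2} \sqrt{o}$ ($h{\left(o \right)} = \sqrt{2 o} = \sqrt{2} \sqrt{o}$)
$K{\left(-7 \right)} - h{\left(16 \right)} = -20 - \sqrt{2} \sqrt{16} = -20 - \sqrt{2} \cdot 4 = -20 - 4 \sqrt{2}$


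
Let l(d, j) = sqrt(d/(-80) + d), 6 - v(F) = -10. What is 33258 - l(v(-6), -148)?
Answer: 33258 - sqrt(395)/5 ≈ 33254.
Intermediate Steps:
v(F) = 16 (v(F) = 6 - 1*(-10) = 6 + 10 = 16)
l(d, j) = sqrt(395)*sqrt(d)/20 (l(d, j) = sqrt(d*(-1/80) + d) = sqrt(-d/80 + d) = sqrt(79*d/80) = sqrt(395)*sqrt(d)/20)
33258 - l(v(-6), -148) = 33258 - sqrt(395)*sqrt(16)/20 = 33258 - sqrt(395)*4/20 = 33258 - sqrt(395)/5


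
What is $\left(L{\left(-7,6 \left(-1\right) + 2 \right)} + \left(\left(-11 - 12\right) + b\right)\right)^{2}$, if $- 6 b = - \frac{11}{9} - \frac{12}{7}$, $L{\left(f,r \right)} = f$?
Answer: $\frac{124434025}{142884} \approx 870.87$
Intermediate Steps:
$b = \frac{185}{378}$ ($b = - \frac{- \frac{11}{9} - \frac{12}{7}}{6} = \left(- \frac{1}{6}\right) \left(- \frac{185}{63}\right) = \frac{185}{378} \approx 0.48942$)
$\left(L{\left(-7,6 \left(-1\right) + 2 \right)} + \left(\left(-11 - 12\right) + b\right)\right)^{2} = \left(-7 + \left(\left(-11 - 12\right) + \frac{185}{378}\right)\right)^{2} = \left(-7 + \left(-23 + \frac{185}{378}\right)\right)^{2} = \left(-7 - \frac{8509}{378}\right)^{2} = \left(- \frac{11155}{378}\right)^{2} = \frac{124434025}{142884}$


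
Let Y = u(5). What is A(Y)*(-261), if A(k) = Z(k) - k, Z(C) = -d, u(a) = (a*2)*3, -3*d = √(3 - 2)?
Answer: 7743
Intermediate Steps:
d = -⅓ (d = -√(3 - 2)/3 = -√1/3 = -⅓*1 = -⅓ ≈ -0.33333)
u(a) = 6*a (u(a) = (2*a)*3 = 6*a)
Y = 30 (Y = 6*5 = 30)
Z(C) = ⅓ (Z(C) = -1*(-⅓) = ⅓)
A(k) = ⅓ - k
A(Y)*(-261) = (⅓ - 1*30)*(-261) = (⅓ - 30)*(-261) = -89/3*(-261) = 7743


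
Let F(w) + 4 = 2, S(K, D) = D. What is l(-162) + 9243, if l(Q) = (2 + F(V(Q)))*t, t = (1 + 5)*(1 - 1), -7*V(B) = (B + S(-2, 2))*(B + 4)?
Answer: 9243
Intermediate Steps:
V(B) = -(2 + B)*(4 + B)/7 (V(B) = -(B + 2)*(B + 4)/7 = -(2 + B)*(4 + B)/7)
F(w) = -2 (F(w) = -4 + 2 = -2)
t = 0 (t = 6*0 = 0)
l(Q) = 0 (l(Q) = (2 - 2)*0 = 0*0 = 0)
l(-162) + 9243 = 0 + 9243 = 9243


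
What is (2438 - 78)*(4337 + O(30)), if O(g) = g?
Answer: 10306120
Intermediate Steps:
(2438 - 78)*(4337 + O(30)) = (2438 - 78)*(4337 + 30) = 2360*4367 = 10306120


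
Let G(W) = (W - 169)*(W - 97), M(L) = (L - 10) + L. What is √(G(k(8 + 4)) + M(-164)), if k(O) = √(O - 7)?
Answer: √(16060 - 266*√5) ≈ 124.36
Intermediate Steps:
M(L) = -10 + 2*L (M(L) = (-10 + L) + L = -10 + 2*L)
k(O) = √(-7 + O)
G(W) = (-169 + W)*(-97 + W)
√(G(k(8 + 4)) + M(-164)) = √((16393 + (√(-7 + (8 + 4)))² - 266*√(-7 + (8 + 4))) + (-10 + 2*(-164))) = √((16393 + (√(-7 + 12))² - 266*√(-7 + 12)) + (-10 - 328)) = √((16393 + (√5)² - 266*√5) - 338) = √((16393 + 5 - 266*√5) - 338) = √((16398 - 266*√5) - 338) = √(16060 - 266*√5)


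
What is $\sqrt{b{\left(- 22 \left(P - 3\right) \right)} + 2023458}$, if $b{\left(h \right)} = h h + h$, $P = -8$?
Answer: $2 \sqrt{520566} \approx 1443.0$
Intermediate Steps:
$b{\left(h \right)} = h + h^{2}$ ($b{\left(h \right)} = h^{2} + h = h + h^{2}$)
$\sqrt{b{\left(- 22 \left(P - 3\right) \right)} + 2023458} = \sqrt{- 22 \left(-8 - 3\right) \left(1 - 22 \left(-8 - 3\right)\right) + 2023458} = \sqrt{\left(-22\right) \left(-11\right) \left(1 - -242\right) + 2023458} = \sqrt{242 \left(1 + 242\right) + 2023458} = \sqrt{242 \cdot 243 + 2023458} = \sqrt{58806 + 2023458} = \sqrt{2082264} = 2 \sqrt{520566}$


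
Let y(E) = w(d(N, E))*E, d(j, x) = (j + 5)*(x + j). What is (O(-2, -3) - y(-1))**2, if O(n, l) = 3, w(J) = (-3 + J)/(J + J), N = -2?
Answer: 121/9 ≈ 13.444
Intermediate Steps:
d(j, x) = (5 + j)*(j + x)
w(J) = (-3 + J)/(2*J) (w(J) = (-3 + J)/((2*J)) = (-3 + J)*(1/(2*J)) = (-3 + J)/(2*J))
y(E) = E*(-9 + 3*E)/(2*(-6 + 3*E)) (y(E) = ((-3 + ((-2)**2 + 5*(-2) + 5*E - 2*E))/(2*((-2)**2 + 5*(-2) + 5*E - 2*E)))*E = ((-3 + (4 - 10 + 5*E - 2*E))/(2*(4 - 10 + 5*E - 2*E)))*E = ((-3 + (-6 + 3*E))/(2*(-6 + 3*E)))*E = ((-9 + 3*E)/(2*(-6 + 3*E)))*E = E*(-9 + 3*E)/(2*(-6 + 3*E)))
(O(-2, -3) - y(-1))**2 = (3 - (-1)*(-3 - 1)/(2*(-2 - 1)))**2 = (3 - (-1)*(-4)/(2*(-3)))**2 = (3 - (-1)*(-1)*(-4)/(2*3))**2 = (3 - 1*(-2/3))**2 = (3 + 2/3)**2 = (11/3)**2 = 121/9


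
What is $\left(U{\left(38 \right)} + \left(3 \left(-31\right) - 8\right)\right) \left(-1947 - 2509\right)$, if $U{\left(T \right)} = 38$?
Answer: $280728$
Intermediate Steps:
$\left(U{\left(38 \right)} + \left(3 \left(-31\right) - 8\right)\right) \left(-1947 - 2509\right) = \left(38 + \left(3 \left(-31\right) - 8\right)\right) \left(-1947 - 2509\right) = \left(38 - 101\right) \left(-4456\right) = \left(-63\right) \left(-4456\right) = 280728$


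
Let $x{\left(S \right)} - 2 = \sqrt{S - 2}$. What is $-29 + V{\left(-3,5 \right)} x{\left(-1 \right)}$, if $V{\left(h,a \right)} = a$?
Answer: $-19 + 5 i \sqrt{3} \approx -19.0 + 8.6602 i$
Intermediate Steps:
$x{\left(S \right)} = 2 + \sqrt{-2 + S}$ ($x{\left(S \right)} = 2 + \sqrt{S - 2} = 2 + \sqrt{-2 + S}$)
$-29 + V{\left(-3,5 \right)} x{\left(-1 \right)} = -29 + 5 \left(2 + \sqrt{-2 - 1}\right) = -29 + 5 \left(2 + \sqrt{-3}\right) = -29 + 5 \left(2 + i \sqrt{3}\right) = -29 + \left(10 + 5 i \sqrt{3}\right) = -19 + 5 i \sqrt{3}$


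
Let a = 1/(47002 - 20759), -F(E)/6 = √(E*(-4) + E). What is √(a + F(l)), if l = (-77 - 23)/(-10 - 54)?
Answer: √(104972 - 20660851470*I*√3)/52486 ≈ 2.5486 - 2.5486*I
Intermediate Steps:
l = 25/16 (l = -100/(-64) = -100*(-1/64) = 25/16 ≈ 1.5625)
F(E) = -6*√3*√(-E) (F(E) = -6*√(E*(-4) + E) = -6*√(-4*E + E) = -6*√3*√(-E))
a = 1/26243 ≈ 3.8105e-5
√(a + F(l)) = √(1/26243 - 6*√3*√(-1*25/16)) = √(1/26243 - 6*√3*√(-25/16)) = √(1/26243 - 6*√3*5*I/4) = √(1/26243 - 15*I*√3/2)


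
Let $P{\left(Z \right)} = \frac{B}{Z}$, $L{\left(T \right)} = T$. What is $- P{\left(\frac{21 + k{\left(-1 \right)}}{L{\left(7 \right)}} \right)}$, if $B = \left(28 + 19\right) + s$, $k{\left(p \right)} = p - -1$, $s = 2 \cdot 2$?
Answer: $-17$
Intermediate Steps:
$s = 4$
$k{\left(p \right)} = 1 + p$ ($k{\left(p \right)} = p + 1 = 1 + p$)
$B = 51$ ($B = \left(28 + 19\right) + 4 = 47 + 4 = 51$)
$P{\left(Z \right)} = \frac{51}{Z}$
$- P{\left(\frac{21 + k{\left(-1 \right)}}{L{\left(7 \right)}} \right)} = - \frac{51}{\left(21 + \left(1 - 1\right)\right) \frac{1}{7}} = - \frac{51}{\left(21 + 0\right) \frac{1}{7}} = - \frac{51}{21 \cdot \frac{1}{7}} = - \frac{51}{3} = \left(-1\right) 17 = -17$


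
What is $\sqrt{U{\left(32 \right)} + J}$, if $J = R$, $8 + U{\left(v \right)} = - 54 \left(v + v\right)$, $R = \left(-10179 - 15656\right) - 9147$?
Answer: $i \sqrt{38446} \approx 196.08 i$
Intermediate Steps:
$R = -34982$ ($R = -25835 - 9147 = -34982$)
$U{\left(v \right)} = -8 - 108 v$ ($U{\left(v \right)} = -8 - 54 \left(v + v\right) = -8 - 54 \cdot 2 v = -8 - 108 v$)
$J = -34982$
$\sqrt{U{\left(32 \right)} + J} = \sqrt{\left(-8 - 3456\right) - 34982} = \sqrt{-3464 - 34982} = \sqrt{-38446} = i \sqrt{38446}$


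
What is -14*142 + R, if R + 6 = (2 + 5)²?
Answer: -1945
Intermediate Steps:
R = 43 (R = -6 + (2 + 5)² = -6 + 7² = -6 + 49 = 43)
-14*142 + R = -14*142 + 43 = -1988 + 43 = -1945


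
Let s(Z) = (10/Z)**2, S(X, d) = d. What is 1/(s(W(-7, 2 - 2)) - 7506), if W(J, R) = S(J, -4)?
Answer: -4/29999 ≈ -0.00013334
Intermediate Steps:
W(J, R) = -4
s(Z) = 100/Z**2
1/(s(W(-7, 2 - 2)) - 7506) = 1/(100/(-4)**2 - 7506) = 1/(100*(1/16) - 7506) = 1/(25/4 - 7506) = 1/(-29999/4) = -4/29999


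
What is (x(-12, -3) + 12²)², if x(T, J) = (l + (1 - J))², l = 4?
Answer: 43264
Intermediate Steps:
x(T, J) = (5 - J)² (x(T, J) = (4 + (1 - J))² = (5 - J)²)
(x(-12, -3) + 12²)² = ((5 - 1*(-3))² + 12²)² = ((5 + 3)² + 144)² = (8² + 144)² = (64 + 144)² = 208² = 43264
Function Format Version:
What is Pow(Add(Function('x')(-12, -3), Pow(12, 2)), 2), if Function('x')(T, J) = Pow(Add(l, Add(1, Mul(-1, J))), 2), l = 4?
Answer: 43264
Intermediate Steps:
Function('x')(T, J) = Pow(Add(5, Mul(-1, J)), 2) (Function('x')(T, J) = Pow(Add(4, Add(1, Mul(-1, J))), 2) = Pow(Add(5, Mul(-1, J)), 2))
Pow(Add(Function('x')(-12, -3), Pow(12, 2)), 2) = Pow(Add(Pow(Add(5, Mul(-1, -3)), 2), Pow(12, 2)), 2) = Pow(Add(Pow(Add(5, 3), 2), 144), 2) = Pow(Add(Pow(8, 2), 144), 2) = Pow(Add(64, 144), 2) = Pow(208, 2) = 43264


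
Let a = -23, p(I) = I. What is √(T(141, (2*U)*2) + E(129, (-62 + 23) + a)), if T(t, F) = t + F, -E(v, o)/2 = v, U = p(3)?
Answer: I*√105 ≈ 10.247*I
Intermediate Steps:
U = 3
E(v, o) = -2*v
T(t, F) = F + t
√(T(141, (2*U)*2) + E(129, (-62 + 23) + a)) = √(((2*3)*2 + 141) - 2*129) = √((6*2 + 141) - 258) = √((12 + 141) - 258) = √(153 - 258) = √(-105) = I*√105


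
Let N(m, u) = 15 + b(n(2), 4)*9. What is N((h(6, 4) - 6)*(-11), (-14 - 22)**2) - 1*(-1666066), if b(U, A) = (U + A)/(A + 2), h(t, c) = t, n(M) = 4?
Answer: 1666093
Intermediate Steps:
b(U, A) = (A + U)/(2 + A)
N(m, u) = 27 (N(m, u) = 15 + ((4 + 4)/(2 + 4))*9 = 15 + (8/6)*9 = 15 + ((1/6)*8)*9 = 15 + (4/3)*9 = 15 + 12 = 27)
N((h(6, 4) - 6)*(-11), (-14 - 22)**2) - 1*(-1666066) = 27 - 1*(-1666066) = 27 + 1666066 = 1666093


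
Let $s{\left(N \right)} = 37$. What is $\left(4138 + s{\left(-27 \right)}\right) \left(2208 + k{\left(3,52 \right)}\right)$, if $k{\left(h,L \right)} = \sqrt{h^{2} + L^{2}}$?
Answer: $9218400 + 4175 \sqrt{2713} \approx 9.4359 \cdot 10^{6}$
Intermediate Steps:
$k{\left(h,L \right)} = \sqrt{L^{2} + h^{2}}$
$\left(4138 + s{\left(-27 \right)}\right) \left(2208 + k{\left(3,52 \right)}\right) = \left(4138 + 37\right) \left(2208 + \sqrt{52^{2} + 3^{2}}\right) = 4175 \left(2208 + \sqrt{2704 + 9}\right) = 4175 \left(2208 + \sqrt{2713}\right) = 9218400 + 4175 \sqrt{2713}$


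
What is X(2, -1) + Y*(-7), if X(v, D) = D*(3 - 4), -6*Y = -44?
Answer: -151/3 ≈ -50.333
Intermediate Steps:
Y = 22/3 (Y = -⅙*(-44) = 22/3 ≈ 7.3333)
X(v, D) = -D (X(v, D) = D*(-1) = -D)
X(2, -1) + Y*(-7) = -1*(-1) + (22/3)*(-7) = 1 - 154/3 = -151/3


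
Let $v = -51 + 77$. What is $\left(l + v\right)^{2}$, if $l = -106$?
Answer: $6400$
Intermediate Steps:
$v = 26$
$\left(l + v\right)^{2} = \left(-106 + 26\right)^{2} = \left(-80\right)^{2} = 6400$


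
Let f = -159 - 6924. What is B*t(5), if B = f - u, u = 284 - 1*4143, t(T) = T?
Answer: -16120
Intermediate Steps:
u = -3859 (u = 284 - 4143 = -3859)
f = -7083
B = -3224 (B = -7083 - 1*(-3859) = -7083 + 3859 = -3224)
B*t(5) = -3224*5 = -16120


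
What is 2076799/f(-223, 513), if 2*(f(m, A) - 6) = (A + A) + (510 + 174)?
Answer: 2076799/861 ≈ 2412.1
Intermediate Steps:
f(m, A) = 348 + A (f(m, A) = 6 + ((A + A) + (510 + 174))/2 = 6 + (2*A + 684)/2 = 6 + (684 + 2*A)/2 = 6 + (342 + A) = 348 + A)
2076799/f(-223, 513) = 2076799/(348 + 513) = 2076799/861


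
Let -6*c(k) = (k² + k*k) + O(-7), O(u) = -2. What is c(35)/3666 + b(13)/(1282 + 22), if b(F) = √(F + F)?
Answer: -68/611 + √26/1304 ≈ -0.10738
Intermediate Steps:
b(F) = √2*√F (b(F) = √(2*F) = √2*√F)
c(k) = ⅓ - k²/3 (c(k) = -((k² + k*k) - 2)/6 = -((k² + k²) - 2)/6 = -(2*k² - 2)/6 = -(-2 + 2*k²)/6 = ⅓ - k²/3)
c(35)/3666 + b(13)/(1282 + 22) = (⅓ - ⅓*35²)/3666 + (√2*√13)/(1282 + 22) = (⅓ - ⅓*1225)*(1/3666) + √26/1304 = (⅓ - 1225/3)*(1/3666) + √26*(1/1304) = -408*1/3666 + √26/1304 = -68/611 + √26/1304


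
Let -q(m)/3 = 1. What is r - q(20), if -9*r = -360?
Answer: 43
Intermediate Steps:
r = 40 (r = -1/9*(-360) = 40)
q(m) = -3 (q(m) = -3*1 = -3)
r - q(20) = 40 - 1*(-3) = 40 + 3 = 43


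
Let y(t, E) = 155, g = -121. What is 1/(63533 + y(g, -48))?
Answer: 1/63688 ≈ 1.5702e-5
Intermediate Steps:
1/(63533 + y(g, -48)) = 1/(63533 + 155) = 1/63688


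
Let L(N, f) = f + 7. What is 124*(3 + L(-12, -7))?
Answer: 372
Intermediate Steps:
L(N, f) = 7 + f
124*(3 + L(-12, -7)) = 124*(3 + (7 - 7)) = 124*(3 + 0) = 124*3 = 372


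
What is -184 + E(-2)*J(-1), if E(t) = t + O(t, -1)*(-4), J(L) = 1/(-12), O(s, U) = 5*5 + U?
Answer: -1055/6 ≈ -175.83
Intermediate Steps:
O(s, U) = 25 + U
J(L) = -1/12
E(t) = -96 + t (E(t) = t + (25 - 1)*(-4) = t + 24*(-4) = t - 96 = -96 + t)
-184 + E(-2)*J(-1) = -184 + (-96 - 2)*(-1/12) = -184 - 98*(-1/12) = -184 + 49/6 = -1055/6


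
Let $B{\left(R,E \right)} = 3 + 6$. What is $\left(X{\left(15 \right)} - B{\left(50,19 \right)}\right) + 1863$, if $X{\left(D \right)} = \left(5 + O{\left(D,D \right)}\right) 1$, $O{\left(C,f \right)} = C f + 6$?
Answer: $2090$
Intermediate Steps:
$O{\left(C,f \right)} = 6 + C f$
$B{\left(R,E \right)} = 9$
$X{\left(D \right)} = 11 + D^{2}$ ($X{\left(D \right)} = \left(5 + \left(6 + D D\right)\right) 1 = \left(5 + \left(6 + D^{2}\right)\right) 1 = \left(11 + D^{2}\right) 1 = 11 + D^{2}$)
$\left(X{\left(15 \right)} - B{\left(50,19 \right)}\right) + 1863 = \left(\left(11 + 15^{2}\right) - 9\right) + 1863 = \left(\left(11 + 225\right) - 9\right) + 1863 = \left(236 - 9\right) + 1863 = 227 + 1863 = 2090$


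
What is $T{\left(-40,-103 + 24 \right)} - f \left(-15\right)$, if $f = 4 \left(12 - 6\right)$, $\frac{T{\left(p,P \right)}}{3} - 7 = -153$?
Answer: $-78$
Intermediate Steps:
$T{\left(p,P \right)} = -438$ ($T{\left(p,P \right)} = 21 + 3 \left(-153\right) = 21 - 459 = -438$)
$f = 24$ ($f = 4 \cdot 6 = 24$)
$T{\left(-40,-103 + 24 \right)} - f \left(-15\right) = -438 - 24 \left(-15\right) = -438 - -360 = -438 + 360 = -78$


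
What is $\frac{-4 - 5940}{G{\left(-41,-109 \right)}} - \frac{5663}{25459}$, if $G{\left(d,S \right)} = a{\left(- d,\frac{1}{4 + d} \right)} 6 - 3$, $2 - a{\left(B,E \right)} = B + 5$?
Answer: $\frac{21402325}{971079} \approx 22.04$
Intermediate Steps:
$a{\left(B,E \right)} = -3 - B$ ($a{\left(B,E \right)} = 2 - \left(B + 5\right) = 2 - \left(5 + B\right) = -3 - B$)
$G{\left(d,S \right)} = -21 + 6 d$ ($G{\left(d,S \right)} = \left(-3 - - d\right) 6 - 3 = \left(-3 + d\right) 6 - 3 = \left(-18 + 6 d\right) - 3 = -21 + 6 d$)
$\frac{-4 - 5940}{G{\left(-41,-109 \right)}} - \frac{5663}{25459} = \frac{-4 - 5940}{-21 + 6 \left(-41\right)} - \frac{5663}{25459} = \frac{-4 - 5940}{-21 - 246} - \frac{809}{3637} = - \frac{5944}{-267} - \frac{809}{3637} = \left(-5944\right) \left(- \frac{1}{267}\right) - \frac{809}{3637} = \frac{5944}{267} - \frac{809}{3637} = \frac{21402325}{971079}$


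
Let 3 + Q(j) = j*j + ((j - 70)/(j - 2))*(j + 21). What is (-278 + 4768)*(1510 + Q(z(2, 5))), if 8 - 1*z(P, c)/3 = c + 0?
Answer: 41694140/7 ≈ 5.9563e+6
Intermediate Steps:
z(P, c) = 24 - 3*c (z(P, c) = 24 - 3*(c + 0) = 24 - 3*c)
Q(j) = -3 + j² + (-70 + j)*(21 + j)/(-2 + j) (Q(j) = -3 + (j*j + ((j - 70)/(j - 2))*(j + 21)) = -3 + (j² + ((-70 + j)/(-2 + j))*(21 + j)) = -3 + (j² + (-70 + j)*(21 + j)/(-2 + j)) = -3 + j² + (-70 + j)*(21 + j)/(-2 + j))
(-278 + 4768)*(1510 + Q(z(2, 5))) = (-278 + 4768)*(1510 + (-1464 + (24 - 3*5)³ - (24 - 3*5)² - 52*(24 - 3*5))/(-2 + (24 - 3*5))) = 4490*(1510 + (-1464 + (24 - 15)³ - (24 - 15)² - 52*(24 - 15))/(-2 + (24 - 15))) = 4490*(1510 + (-1464 + 9³ - 1*9² - 52*9)/(-2 + 9)) = 4490*(1510 + (-1464 + 729 - 1*81 - 468)/7) = 4490*(1510 + (-1464 + 729 - 81 - 468)/7) = 4490*(1510 + (⅐)*(-1284)) = 4490*(1510 - 1284/7) = 4490*(9286/7) = 41694140/7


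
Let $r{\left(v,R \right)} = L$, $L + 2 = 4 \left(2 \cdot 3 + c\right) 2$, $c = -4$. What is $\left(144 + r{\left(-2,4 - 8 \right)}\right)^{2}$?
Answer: $24964$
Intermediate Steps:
$L = 14$ ($L = -2 + 4 \left(2 \cdot 3 - 4\right) 2 = -2 + 4 \left(6 - 4\right) 2 = -2 + 4 \cdot 2 \cdot 2 = -2 + 8 \cdot 2 = -2 + 16 = 14$)
$r{\left(v,R \right)} = 14$
$\left(144 + r{\left(-2,4 - 8 \right)}\right)^{2} = \left(144 + 14\right)^{2} = 158^{2} = 24964$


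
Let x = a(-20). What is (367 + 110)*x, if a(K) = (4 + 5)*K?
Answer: -85860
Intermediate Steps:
a(K) = 9*K
x = -180 (x = 9*(-20) = -180)
(367 + 110)*x = (367 + 110)*(-180) = 477*(-180) = -85860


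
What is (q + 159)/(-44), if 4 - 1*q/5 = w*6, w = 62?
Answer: 1681/44 ≈ 38.205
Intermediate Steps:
q = -1840 (q = 20 - 310*6 = 20 - 5*372 = 20 - 1860 = -1840)
(q + 159)/(-44) = (-1840 + 159)/(-44) = -1681*(-1/44) = 1681/44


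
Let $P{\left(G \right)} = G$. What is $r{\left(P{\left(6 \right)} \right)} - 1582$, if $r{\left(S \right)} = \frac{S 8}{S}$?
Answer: $-1574$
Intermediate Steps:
$r{\left(S \right)} = 8$ ($r{\left(S \right)} = \frac{8 S}{S} = 8$)
$r{\left(P{\left(6 \right)} \right)} - 1582 = 8 - 1582 = -1574$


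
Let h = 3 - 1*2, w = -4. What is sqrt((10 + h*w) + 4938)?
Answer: 4*sqrt(309) ≈ 70.314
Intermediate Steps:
h = 1 (h = 3 - 2 = 1)
sqrt((10 + h*w) + 4938) = sqrt((10 + 1*(-4)) + 4938) = sqrt((10 - 4) + 4938) = sqrt(6 + 4938) = sqrt(4944) = 4*sqrt(309)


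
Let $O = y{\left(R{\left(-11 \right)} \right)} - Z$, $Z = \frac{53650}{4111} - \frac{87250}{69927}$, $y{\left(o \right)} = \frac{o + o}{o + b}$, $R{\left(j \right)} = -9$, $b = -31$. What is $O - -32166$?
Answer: $\frac{184869863391113}{5749397940} \approx 32155.0$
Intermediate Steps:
$y{\left(o \right)} = \frac{2 o}{-31 + o}$ ($y{\left(o \right)} = \frac{o + o}{o - 31} = \frac{2 o}{-31 + o}$)
$Z = \frac{3392898800}{287469897}$ ($Z = 53650 \cdot \frac{1}{4111} - \frac{87250}{69927} = \frac{53650}{4111} - \frac{87250}{69927} = \frac{3392898800}{287469897} \approx 11.803$)
$O = - \frac{65270746927}{5749397940}$ ($O = 2 \left(-9\right) \frac{1}{-31 - 9} - \frac{3392898800}{287469897} = 2 \left(-9\right) \frac{1}{-40} - \frac{3392898800}{287469897} = 2 \left(-9\right) \left(- \frac{1}{40}\right) - \frac{3392898800}{287469897} = \frac{9}{20} - \frac{3392898800}{287469897} = - \frac{65270746927}{5749397940} \approx -11.353$)
$O - -32166 = - \frac{65270746927}{5749397940} - -32166 = - \frac{65270746927}{5749397940} + 32166 = \frac{184869863391113}{5749397940}$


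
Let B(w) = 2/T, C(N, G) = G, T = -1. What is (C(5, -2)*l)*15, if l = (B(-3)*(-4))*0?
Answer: 0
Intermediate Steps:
B(w) = -2 (B(w) = 2/(-1) = 2*(-1) = -2)
l = 0 (l = -2*(-4)*0 = 8*0 = 0)
(C(5, -2)*l)*15 = -2*0*15 = 0*15 = 0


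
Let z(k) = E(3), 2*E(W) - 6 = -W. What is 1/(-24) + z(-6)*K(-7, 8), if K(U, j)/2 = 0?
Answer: -1/24 ≈ -0.041667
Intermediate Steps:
K(U, j) = 0 (K(U, j) = 2*0 = 0)
E(W) = 3 - W/2 (E(W) = 3 + (-W)/2 = 3 - W/2)
z(k) = 3/2 (z(k) = 3 - 1/2*3 = 3 - 3/2 = 3/2)
1/(-24) + z(-6)*K(-7, 8) = 1/(-24) + (3/2)*0 = -1/24 + 0 = -1/24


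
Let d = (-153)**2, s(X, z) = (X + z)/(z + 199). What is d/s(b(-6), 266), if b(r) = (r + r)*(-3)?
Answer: 10885185/302 ≈ 36044.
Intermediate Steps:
b(r) = -6*r (b(r) = (2*r)*(-3) = -6*r)
s(X, z) = (X + z)/(199 + z)
d = 23409
d/s(b(-6), 266) = 23409/(((-6*(-6) + 266)/(199 + 266))) = 23409/(((36 + 266)/465)) = 23409/(((1/465)*302)) = 23409/(302/465) = 23409*(465/302) = 10885185/302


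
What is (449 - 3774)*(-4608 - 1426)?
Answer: 20063050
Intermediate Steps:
(449 - 3774)*(-4608 - 1426) = -3325*(-6034) = 20063050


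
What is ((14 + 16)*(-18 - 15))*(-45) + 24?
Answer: 44574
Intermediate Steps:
((14 + 16)*(-18 - 15))*(-45) + 24 = (30*(-33))*(-45) + 24 = -990*(-45) + 24 = 44550 + 24 = 44574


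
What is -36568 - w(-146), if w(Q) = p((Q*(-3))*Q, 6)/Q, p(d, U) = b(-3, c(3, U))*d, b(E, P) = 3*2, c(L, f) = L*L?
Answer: -39196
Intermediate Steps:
c(L, f) = L²
b(E, P) = 6
p(d, U) = 6*d
w(Q) = -18*Q (w(Q) = (6*((Q*(-3))*Q))/Q = (6*((-3*Q)*Q))/Q = (6*(-3*Q²))/Q = (-18*Q²)/Q = -18*Q)
-36568 - w(-146) = -36568 - (-18)*(-146) = -36568 - 1*2628 = -36568 - 2628 = -39196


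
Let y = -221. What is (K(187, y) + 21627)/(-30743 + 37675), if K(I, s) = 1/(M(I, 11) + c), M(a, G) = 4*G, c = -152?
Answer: 2335715/748656 ≈ 3.1199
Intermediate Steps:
K(I, s) = -1/108 (K(I, s) = 1/(4*11 - 152) = 1/(44 - 152) = 1/(-108) = -1/108)
(K(187, y) + 21627)/(-30743 + 37675) = (-1/108 + 21627)/(-30743 + 37675) = (2335715/108)/6932 = (2335715/108)*(1/6932) = 2335715/748656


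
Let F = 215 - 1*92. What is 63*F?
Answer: 7749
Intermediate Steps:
F = 123 (F = 215 - 92 = 123)
63*F = 63*123 = 7749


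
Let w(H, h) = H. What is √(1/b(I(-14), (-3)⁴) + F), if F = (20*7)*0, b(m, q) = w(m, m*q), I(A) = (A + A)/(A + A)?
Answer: 1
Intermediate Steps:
I(A) = 1 (I(A) = (2*A)/((2*A)) = (2*A)*(1/(2*A)) = 1)
b(m, q) = m
F = 0 (F = 140*0 = 0)
√(1/b(I(-14), (-3)⁴) + F) = √(1/1 + 0) = √(1 + 0) = √1 = 1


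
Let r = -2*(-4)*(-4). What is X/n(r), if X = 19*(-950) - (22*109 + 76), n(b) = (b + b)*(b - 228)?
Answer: -5131/4160 ≈ -1.2334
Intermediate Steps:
r = -32 (r = 8*(-4) = -32)
n(b) = 2*b*(-228 + b) (n(b) = (2*b)*(-228 + b) = 2*b*(-228 + b))
X = -20524 (X = -18050 - (2398 + 76) = -18050 - 1*2474 = -18050 - 2474 = -20524)
X/n(r) = -20524*(-1/(64*(-228 - 32))) = -20524/(2*(-32)*(-260)) = -20524/16640 = -20524*1/16640 = -5131/4160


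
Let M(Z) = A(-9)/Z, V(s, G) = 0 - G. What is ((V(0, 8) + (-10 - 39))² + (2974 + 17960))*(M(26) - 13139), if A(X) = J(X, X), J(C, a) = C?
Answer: -8261469009/26 ≈ -3.1775e+8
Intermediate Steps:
V(s, G) = -G
A(X) = X
M(Z) = -9/Z
((V(0, 8) + (-10 - 39))² + (2974 + 17960))*(M(26) - 13139) = ((-1*8 + (-10 - 39))² + (2974 + 17960))*(-9/26 - 13139) = ((-8 - 49)² + 20934)*(-9*1/26 - 13139) = ((-57)² + 20934)*(-9/26 - 13139) = (3249 + 20934)*(-341623/26) = 24183*(-341623/26) = -8261469009/26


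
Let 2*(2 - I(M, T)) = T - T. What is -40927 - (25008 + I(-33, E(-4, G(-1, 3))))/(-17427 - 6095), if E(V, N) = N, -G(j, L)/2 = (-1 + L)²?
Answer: -481329942/11761 ≈ -40926.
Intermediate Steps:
G(j, L) = -2*(-1 + L)²
I(M, T) = 2 (I(M, T) = 2 - (T - T)/2 = 2 - ½*0 = 2 + 0 = 2)
-40927 - (25008 + I(-33, E(-4, G(-1, 3))))/(-17427 - 6095) = -40927 - (25008 + 2)/(-17427 - 6095) = -40927 - 25010/(-23522) = -40927 - 25010*(-1)/23522 = -40927 - 1*(-12505/11761) = -40927 + 12505/11761 = -481329942/11761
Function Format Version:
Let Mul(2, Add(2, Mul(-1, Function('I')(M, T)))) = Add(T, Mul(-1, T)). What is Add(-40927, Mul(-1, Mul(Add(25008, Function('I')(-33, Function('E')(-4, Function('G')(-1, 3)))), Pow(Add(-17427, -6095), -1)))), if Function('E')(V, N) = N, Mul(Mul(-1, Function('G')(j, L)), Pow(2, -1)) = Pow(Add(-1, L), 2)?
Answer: Rational(-481329942, 11761) ≈ -40926.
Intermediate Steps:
Function('G')(j, L) = Mul(-2, Pow(Add(-1, L), 2))
Function('I')(M, T) = 2 (Function('I')(M, T) = Add(2, Mul(Rational(-1, 2), Add(T, Mul(-1, T)))) = Add(2, Mul(Rational(-1, 2), 0)) = Add(2, 0) = 2)
Add(-40927, Mul(-1, Mul(Add(25008, Function('I')(-33, Function('E')(-4, Function('G')(-1, 3)))), Pow(Add(-17427, -6095), -1)))) = Add(-40927, Mul(-1, Mul(Add(25008, 2), Pow(Add(-17427, -6095), -1)))) = Add(-40927, Mul(-1, Mul(25010, Pow(-23522, -1)))) = Add(-40927, Mul(-1, Mul(25010, Rational(-1, 23522)))) = Add(-40927, Mul(-1, Rational(-12505, 11761))) = Add(-40927, Rational(12505, 11761)) = Rational(-481329942, 11761)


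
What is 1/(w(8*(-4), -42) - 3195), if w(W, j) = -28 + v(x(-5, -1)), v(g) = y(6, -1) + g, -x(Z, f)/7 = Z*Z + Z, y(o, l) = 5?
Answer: -1/3358 ≈ -0.00029780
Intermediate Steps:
x(Z, f) = -7*Z - 7*Z² (x(Z, f) = -7*(Z*Z + Z) = -7*(Z² + Z) = -7*(Z + Z²) = -7*Z - 7*Z²)
v(g) = 5 + g
w(W, j) = -163 (w(W, j) = -28 + (5 - 7*(-5)*(1 - 5)) = -28 + (5 - 7*(-5)*(-4)) = -28 + (5 - 140) = -28 - 135 = -163)
1/(w(8*(-4), -42) - 3195) = 1/(-163 - 3195) = 1/(-3358) = -1/3358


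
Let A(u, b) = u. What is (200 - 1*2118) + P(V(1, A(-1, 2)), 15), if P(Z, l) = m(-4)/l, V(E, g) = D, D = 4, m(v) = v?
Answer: -28774/15 ≈ -1918.3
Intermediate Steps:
V(E, g) = 4
P(Z, l) = -4/l
(200 - 1*2118) + P(V(1, A(-1, 2)), 15) = (200 - 1*2118) - 4/15 = (200 - 2118) - 4*1/15 = -1918 - 4/15 = -28774/15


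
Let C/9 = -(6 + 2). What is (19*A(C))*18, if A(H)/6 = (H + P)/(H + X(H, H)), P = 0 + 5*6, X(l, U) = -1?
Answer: 86184/73 ≈ 1180.6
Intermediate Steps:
C = -72 (C = 9*(-(6 + 2)) = 9*(-1*8) = 9*(-8) = -72)
P = 30 (P = 0 + 30 = 30)
A(H) = 6*(30 + H)/(-1 + H) (A(H) = 6*((H + 30)/(H - 1)) = 6*((30 + H)/(-1 + H)) = 6*(30 + H)/(-1 + H))
(19*A(C))*18 = (19*(6*(30 - 72)/(-1 - 72)))*18 = (19*(6*(-42)/(-73)))*18 = (19*(6*(-1/73)*(-42)))*18 = (19*(252/73))*18 = (4788/73)*18 = 86184/73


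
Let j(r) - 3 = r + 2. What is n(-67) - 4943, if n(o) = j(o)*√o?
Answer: -4943 - 62*I*√67 ≈ -4943.0 - 507.49*I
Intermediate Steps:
j(r) = 5 + r (j(r) = 3 + (r + 2) = 3 + (2 + r) = 5 + r)
n(o) = √o*(5 + o) (n(o) = (5 + o)*√o = √o*(5 + o))
n(-67) - 4943 = √(-67)*(5 - 67) - 4943 = (I*√67)*(-62) - 4943 = -62*I*√67 - 4943 = -4943 - 62*I*√67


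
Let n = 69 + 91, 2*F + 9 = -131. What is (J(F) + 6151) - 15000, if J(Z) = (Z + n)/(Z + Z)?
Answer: -123895/14 ≈ -8849.6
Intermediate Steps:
F = -70 (F = -9/2 + (½)*(-131) = -9/2 - 131/2 = -70)
n = 160
J(Z) = (160 + Z)/(2*Z) (J(Z) = (Z + 160)/(Z + Z) = (160 + Z)/((2*Z)) = (160 + Z)*(1/(2*Z)) = (160 + Z)/(2*Z))
(J(F) + 6151) - 15000 = ((½)*(160 - 70)/(-70) + 6151) - 15000 = ((½)*(-1/70)*90 + 6151) - 15000 = (-9/14 + 6151) - 15000 = 86105/14 - 15000 = -123895/14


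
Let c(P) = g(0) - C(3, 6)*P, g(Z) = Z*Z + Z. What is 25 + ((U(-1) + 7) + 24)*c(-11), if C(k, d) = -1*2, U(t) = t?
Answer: -635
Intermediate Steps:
g(Z) = Z + Z**2 (g(Z) = Z**2 + Z = Z + Z**2)
C(k, d) = -2
c(P) = 2*P (c(P) = 0*(1 + 0) - (-2)*P = 0*1 + 2*P = 0 + 2*P = 2*P)
25 + ((U(-1) + 7) + 24)*c(-11) = 25 + ((-1 + 7) + 24)*(2*(-11)) = 25 + (6 + 24)*(-22) = 25 + 30*(-22) = 25 - 660 = -635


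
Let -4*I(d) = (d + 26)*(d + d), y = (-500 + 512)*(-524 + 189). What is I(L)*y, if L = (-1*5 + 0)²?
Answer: 2562750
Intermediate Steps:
y = -4020 (y = 12*(-335) = -4020)
L = 25 (L = (-5 + 0)² = (-5)² = 25)
I(d) = -d*(26 + d)/2 (I(d) = -(d + 26)*(d + d)/4 = -(26 + d)*2*d/4 = -d*(26 + d)/2)
I(L)*y = -½*25*(26 + 25)*(-4020) = -½*25*51*(-4020) = -1275/2*(-4020) = 2562750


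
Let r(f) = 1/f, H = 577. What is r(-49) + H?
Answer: 28272/49 ≈ 576.98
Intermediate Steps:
r(-49) + H = 1/(-49) + 577 = -1/49 + 577 = 28272/49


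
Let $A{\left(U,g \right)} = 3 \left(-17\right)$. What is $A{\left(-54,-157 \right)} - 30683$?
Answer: $-30734$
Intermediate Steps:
$A{\left(U,g \right)} = -51$
$A{\left(-54,-157 \right)} - 30683 = -51 - 30683 = -30734$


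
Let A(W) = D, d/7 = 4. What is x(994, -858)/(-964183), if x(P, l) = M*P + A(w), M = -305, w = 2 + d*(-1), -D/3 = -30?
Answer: 303080/964183 ≈ 0.31434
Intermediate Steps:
D = 90 (D = -3*(-30) = 90)
d = 28 (d = 7*4 = 28)
w = -26 (w = 2 + 28*(-1) = 2 - 28 = -26)
A(W) = 90
x(P, l) = 90 - 305*P (x(P, l) = -305*P + 90 = 90 - 305*P)
x(994, -858)/(-964183) = (90 - 305*994)/(-964183) = (90 - 303170)*(-1/964183) = -303080*(-1/964183) = 303080/964183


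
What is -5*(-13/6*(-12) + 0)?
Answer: -130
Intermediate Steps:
-5*(-13/6*(-12) + 0) = -5*(26 + 0) = -5*26 = -130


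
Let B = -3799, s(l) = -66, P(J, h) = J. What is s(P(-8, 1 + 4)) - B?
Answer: 3733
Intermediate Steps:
s(P(-8, 1 + 4)) - B = -66 - 1*(-3799) = -66 + 3799 = 3733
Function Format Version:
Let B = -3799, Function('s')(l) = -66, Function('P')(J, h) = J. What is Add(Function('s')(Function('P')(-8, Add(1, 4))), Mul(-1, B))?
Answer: 3733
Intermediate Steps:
Add(Function('s')(Function('P')(-8, Add(1, 4))), Mul(-1, B)) = Add(-66, Mul(-1, -3799)) = Add(-66, 3799) = 3733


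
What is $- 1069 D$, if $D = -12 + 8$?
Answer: $4276$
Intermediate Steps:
$D = -4$
$- 1069 D = \left(-1069\right) \left(-4\right) = 4276$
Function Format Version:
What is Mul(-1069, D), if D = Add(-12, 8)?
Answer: 4276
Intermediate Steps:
D = -4
Mul(-1069, D) = Mul(-1069, -4) = 4276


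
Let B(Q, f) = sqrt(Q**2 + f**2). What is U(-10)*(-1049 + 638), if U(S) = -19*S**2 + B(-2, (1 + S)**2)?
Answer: 780900 - 411*sqrt(6565) ≈ 7.4760e+5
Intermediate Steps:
U(S) = sqrt(4 + (1 + S)**4) - 19*S**2 (U(S) = -19*S**2 + sqrt((-2)**2 + ((1 + S)**2)**2) = -19*S**2 + sqrt(4 + (1 + S)**4) = sqrt(4 + (1 + S)**4) - 19*S**2)
U(-10)*(-1049 + 638) = (sqrt(4 + (1 - 10)**4) - 19*(-10)**2)*(-1049 + 638) = (sqrt(4 + (-9)**4) - 19*100)*(-411) = (sqrt(4 + 6561) - 1900)*(-411) = (sqrt(6565) - 1900)*(-411) = (-1900 + sqrt(6565))*(-411) = 780900 - 411*sqrt(6565)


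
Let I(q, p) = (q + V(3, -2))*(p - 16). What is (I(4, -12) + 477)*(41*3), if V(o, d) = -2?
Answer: 51783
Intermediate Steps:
I(q, p) = (-16 + p)*(-2 + q) (I(q, p) = (q - 2)*(p - 16) = (-2 + q)*(-16 + p) = (-16 + p)*(-2 + q))
(I(4, -12) + 477)*(41*3) = ((32 - 16*4 - 2*(-12) - 12*4) + 477)*(41*3) = ((32 - 64 + 24 - 48) + 477)*123 = (-56 + 477)*123 = 421*123 = 51783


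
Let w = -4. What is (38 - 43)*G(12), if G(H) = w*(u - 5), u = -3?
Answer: -160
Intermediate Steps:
G(H) = 32 (G(H) = -4*(-3 - 5) = -4*(-8) = 32)
(38 - 43)*G(12) = (38 - 43)*32 = -5*32 = -160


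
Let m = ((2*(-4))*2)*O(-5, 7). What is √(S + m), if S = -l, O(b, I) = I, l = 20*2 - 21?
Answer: I*√131 ≈ 11.446*I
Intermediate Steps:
l = 19 (l = 40 - 21 = 19)
S = -19 (S = -1*19 = -19)
m = -112 (m = ((2*(-4))*2)*7 = -8*2*7 = -16*7 = -112)
√(S + m) = √(-19 - 112) = √(-131) = I*√131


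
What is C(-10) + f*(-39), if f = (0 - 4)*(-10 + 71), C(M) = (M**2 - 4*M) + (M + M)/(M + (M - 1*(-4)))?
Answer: 38629/4 ≈ 9657.3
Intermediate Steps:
C(M) = M**2 - 4*M + 2*M/(4 + 2*M) (C(M) = (M**2 - 4*M) + (2*M)/(M + (M + 4)) = (M**2 - 4*M) + (2*M)/(M + (4 + M)) = (M**2 - 4*M) + (2*M)/(4 + 2*M) = (M**2 - 4*M) + 2*M/(4 + 2*M) = M**2 - 4*M + 2*M/(4 + 2*M))
f = -244 (f = -4*61 = -244)
C(-10) + f*(-39) = -10*(-7 + (-10)**2 - 2*(-10))/(2 - 10) - 244*(-39) = -10*(-7 + 100 + 20)/(-8) + 9516 = -10*(-1/8)*113 + 9516 = 565/4 + 9516 = 38629/4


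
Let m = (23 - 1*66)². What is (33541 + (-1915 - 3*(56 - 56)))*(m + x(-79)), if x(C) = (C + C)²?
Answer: 847987938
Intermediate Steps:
m = 1849 (m = (23 - 66)² = (-43)² = 1849)
x(C) = 4*C² (x(C) = (2*C)² = 4*C²)
(33541 + (-1915 - 3*(56 - 56)))*(m + x(-79)) = (33541 + (-1915 - 3*(56 - 56)))*(1849 + 4*(-79)²) = (33541 + (-1915 - 3*0))*(1849 + 4*6241) = (33541 + (-1915 - 1*0))*(1849 + 24964) = (33541 + (-1915 + 0))*26813 = (33541 - 1915)*26813 = 31626*26813 = 847987938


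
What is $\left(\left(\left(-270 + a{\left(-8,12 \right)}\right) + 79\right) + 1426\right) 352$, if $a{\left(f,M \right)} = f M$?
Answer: $400928$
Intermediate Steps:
$a{\left(f,M \right)} = M f$
$\left(\left(\left(-270 + a{\left(-8,12 \right)}\right) + 79\right) + 1426\right) 352 = \left(\left(\left(-270 + 12 \left(-8\right)\right) + 79\right) + 1426\right) 352 = \left(\left(\left(-270 - 96\right) + 79\right) + 1426\right) 352 = \left(\left(-366 + 79\right) + 1426\right) 352 = \left(-287 + 1426\right) 352 = 1139 \cdot 352 = 400928$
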